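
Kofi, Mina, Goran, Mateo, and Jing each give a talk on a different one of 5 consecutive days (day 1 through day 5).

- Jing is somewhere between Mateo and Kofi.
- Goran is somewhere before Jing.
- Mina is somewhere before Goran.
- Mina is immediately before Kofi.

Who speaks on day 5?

With clue 1, Jing is ruled out for day 5.
With clues 1–2, Goran is ruled out for day 5.
With clues 1–3, Mina is ruled out for day 5.
With clues 1–4, Kofi is ruled out for day 5.
So day 5 is Mateo.

Mateo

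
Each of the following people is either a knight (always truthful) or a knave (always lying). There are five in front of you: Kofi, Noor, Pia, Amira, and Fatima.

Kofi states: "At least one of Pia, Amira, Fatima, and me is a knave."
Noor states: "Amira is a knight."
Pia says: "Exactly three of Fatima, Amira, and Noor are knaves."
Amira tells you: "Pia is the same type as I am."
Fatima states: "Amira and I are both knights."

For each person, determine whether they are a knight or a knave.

Consider Kofi. Suppose Kofi is a knave.
Then Kofi's own statement would have to be false, but it can't be — contradiction.
So Kofi is a knight.
Consider Noor. Suppose Noor is a knight.
Then no assignment of the remaining roles makes every statement match its speaker's type — contradiction.
So Noor is a knave.
Consider Pia. Suppose Pia is a knave.
Then whichever role Amira has, Amira's statement has the wrong truth value — contradiction.
So Pia is a knight.
Consider Amira. Suppose Amira is a knight.
Then Noor's statement comes out true, contradicting Noor being a knave.
So Amira is a knave.
With that fixed, Fatima's statement is false, so Fatima is a knave.

Kofi: knight, Noor: knave, Pia: knight, Amira: knave, Fatima: knave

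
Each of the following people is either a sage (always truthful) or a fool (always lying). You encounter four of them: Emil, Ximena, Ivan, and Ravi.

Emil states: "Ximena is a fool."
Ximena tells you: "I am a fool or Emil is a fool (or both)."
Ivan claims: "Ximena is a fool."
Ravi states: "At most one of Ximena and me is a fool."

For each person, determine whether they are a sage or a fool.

Consider Emil. Suppose Emil is a sage.
Then whichever role Ximena has, Ximena's statement has the wrong truth value — contradiction.
So Emil is a fool.
With that fixed, Ximena's statement is true, so Ximena is a sage.
With that fixed, Ivan's statement is false, so Ivan is a fool.
With that fixed, Ravi's statement is true, so Ravi is a sage.

Emil: fool, Ximena: sage, Ivan: fool, Ravi: sage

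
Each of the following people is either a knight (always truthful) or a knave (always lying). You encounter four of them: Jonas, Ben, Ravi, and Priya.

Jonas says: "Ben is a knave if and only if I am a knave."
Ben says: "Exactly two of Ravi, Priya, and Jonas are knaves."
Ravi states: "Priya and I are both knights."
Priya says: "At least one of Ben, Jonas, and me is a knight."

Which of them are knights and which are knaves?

Jonas: knave, Ben: knight, Ravi: knave, Priya: knight

Consider Jonas. Suppose Jonas is a knight.
Then no assignment of the remaining roles makes every statement match its speaker's type — contradiction.
So Jonas is a knave.
Consider Ben. Suppose Ben is a knave.
Then Jonas's statement comes out true, contradicting Jonas being a knave.
So Ben is a knight.
With that fixed, Priya's statement is true, so Priya is a knight.
Consider Ravi. Suppose Ravi is a knight.
Then Ben's statement comes out false, contradicting Ben being a knight.
So Ravi is a knave.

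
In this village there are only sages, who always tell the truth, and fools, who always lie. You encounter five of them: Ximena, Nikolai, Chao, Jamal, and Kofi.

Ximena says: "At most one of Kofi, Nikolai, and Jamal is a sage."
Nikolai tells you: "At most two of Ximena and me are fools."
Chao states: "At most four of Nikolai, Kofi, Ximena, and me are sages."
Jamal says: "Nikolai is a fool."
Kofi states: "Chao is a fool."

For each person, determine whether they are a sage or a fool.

Regardless of anyone's role, Nikolai's statement is true, so Nikolai is a sage.
With that fixed, Chao's statement is true, so Chao is a sage.
With that fixed, Jamal's statement is false, so Jamal is a fool.
With that fixed, Kofi's statement is false, so Kofi is a fool.
With that fixed, Ximena's statement is true, so Ximena is a sage.

Ximena: sage, Nikolai: sage, Chao: sage, Jamal: fool, Kofi: fool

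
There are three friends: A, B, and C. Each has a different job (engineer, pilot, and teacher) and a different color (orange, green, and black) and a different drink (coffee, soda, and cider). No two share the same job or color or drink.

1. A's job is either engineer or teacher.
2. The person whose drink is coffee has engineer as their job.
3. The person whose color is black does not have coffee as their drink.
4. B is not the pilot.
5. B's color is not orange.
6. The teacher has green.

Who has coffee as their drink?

A

With clues 1–4, C is impossible for the one with drink coffee.
With clues 1–6, B is impossible for the one with drink coffee.
That leaves A.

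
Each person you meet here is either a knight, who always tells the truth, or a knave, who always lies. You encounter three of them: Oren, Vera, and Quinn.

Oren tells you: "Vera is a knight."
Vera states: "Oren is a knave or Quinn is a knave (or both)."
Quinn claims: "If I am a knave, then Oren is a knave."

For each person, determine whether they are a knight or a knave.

Oren: knight, Vera: knight, Quinn: knave

Consider Oren. Suppose Oren is a knave.
Then no assignment of the remaining roles makes every statement match its speaker's type — contradiction.
So Oren is a knight.
Consider Vera. Suppose Vera is a knave.
Then Oren's statement comes out false, contradicting Oren being a knight.
So Vera is a knight.
Consider Quinn. Suppose Quinn is a knight.
Then Vera's statement comes out false, contradicting Vera being a knight.
So Quinn is a knave.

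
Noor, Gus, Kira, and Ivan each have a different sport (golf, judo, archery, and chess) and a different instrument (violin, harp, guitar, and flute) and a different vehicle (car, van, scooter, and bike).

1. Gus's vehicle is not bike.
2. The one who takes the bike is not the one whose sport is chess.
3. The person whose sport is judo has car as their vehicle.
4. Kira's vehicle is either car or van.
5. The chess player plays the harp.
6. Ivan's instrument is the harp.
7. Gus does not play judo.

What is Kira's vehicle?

With clues 1–4, bike and scooter are impossible for Kira's vehicle.
With clues 1–7, van is impossible for Kira's vehicle.
That leaves car.

car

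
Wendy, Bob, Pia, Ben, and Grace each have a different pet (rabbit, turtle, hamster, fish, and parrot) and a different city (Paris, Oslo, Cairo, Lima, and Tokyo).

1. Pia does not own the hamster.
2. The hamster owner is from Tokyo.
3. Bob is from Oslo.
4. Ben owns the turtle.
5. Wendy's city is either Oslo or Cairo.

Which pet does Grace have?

With clues 1–4, turtle is impossible for Grace's pet.
With clues 1–5, fish, parrot, and rabbit are impossible for Grace's pet.
That leaves hamster.

hamster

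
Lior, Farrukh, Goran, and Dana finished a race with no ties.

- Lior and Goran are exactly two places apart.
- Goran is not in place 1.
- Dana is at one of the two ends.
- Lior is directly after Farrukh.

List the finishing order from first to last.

From clues 1–2: Lior is in {1,2,4}.
From clues 1–3: Farrukh is in {2,3}.
From clues 1–4: Dana → place 1, Goran → place 2, Farrukh → place 3, Lior → place 4.

Dana, Goran, Farrukh, Lior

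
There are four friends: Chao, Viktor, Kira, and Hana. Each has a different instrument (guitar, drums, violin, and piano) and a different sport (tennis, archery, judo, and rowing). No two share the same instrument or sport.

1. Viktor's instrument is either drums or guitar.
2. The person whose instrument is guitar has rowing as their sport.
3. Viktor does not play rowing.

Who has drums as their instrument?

Viktor

With clues 1–3, Chao, Hana, and Kira are impossible for the one with instrument drums.
That leaves Viktor.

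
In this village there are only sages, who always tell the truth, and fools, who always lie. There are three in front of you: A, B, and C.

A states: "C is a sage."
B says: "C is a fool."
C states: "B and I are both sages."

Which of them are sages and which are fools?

Consider A. Suppose A is a sage.
Then no assignment of the remaining roles makes every statement match its speaker's type — contradiction.
So A is a fool.
Consider B. Suppose B is a fool.
Then no assignment of the remaining roles makes every statement match its speaker's type — contradiction.
So B is a sage.
Consider C. Suppose C is a sage.
Then A's statement comes out true, contradicting A being a fool.
So C is a fool.

A: fool, B: sage, C: fool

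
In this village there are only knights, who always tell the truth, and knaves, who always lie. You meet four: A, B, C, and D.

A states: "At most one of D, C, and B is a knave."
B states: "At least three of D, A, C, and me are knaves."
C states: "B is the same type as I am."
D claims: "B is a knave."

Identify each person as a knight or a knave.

Consider A. Suppose A is a knight.
Then no assignment of the remaining roles makes every statement match its speaker's type — contradiction.
So A is a knave.
Consider B. Suppose B is a knave.
Then whichever role C has, C's statement has the wrong truth value — contradiction.
So B is a knight.
With that fixed, D's statement is false, so D is a knave.
Consider C. Suppose C is a knight.
Then A's statement comes out true, contradicting A being a knave.
So C is a knave.

A: knave, B: knight, C: knave, D: knave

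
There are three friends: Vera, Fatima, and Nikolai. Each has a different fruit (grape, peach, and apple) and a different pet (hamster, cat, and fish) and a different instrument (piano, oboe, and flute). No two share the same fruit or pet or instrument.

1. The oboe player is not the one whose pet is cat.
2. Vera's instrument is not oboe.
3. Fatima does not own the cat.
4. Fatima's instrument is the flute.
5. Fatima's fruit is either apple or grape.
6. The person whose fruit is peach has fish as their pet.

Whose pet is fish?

With clues 1–4, Vera is impossible for the one with pet fish.
With clues 1–6, Fatima is impossible for the one with pet fish.
That leaves Nikolai.

Nikolai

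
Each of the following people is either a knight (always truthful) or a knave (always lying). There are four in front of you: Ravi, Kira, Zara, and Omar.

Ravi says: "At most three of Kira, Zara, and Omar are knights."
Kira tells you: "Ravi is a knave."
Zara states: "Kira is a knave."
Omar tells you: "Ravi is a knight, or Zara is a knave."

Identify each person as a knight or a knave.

Regardless of anyone's role, Ravi's statement is true, so Ravi is a knight.
With that fixed, Kira's statement is false, so Kira is a knave.
With that fixed, Zara's statement is true, so Zara is a knight.
With that fixed, Omar's statement is true, so Omar is a knight.

Ravi: knight, Kira: knave, Zara: knight, Omar: knight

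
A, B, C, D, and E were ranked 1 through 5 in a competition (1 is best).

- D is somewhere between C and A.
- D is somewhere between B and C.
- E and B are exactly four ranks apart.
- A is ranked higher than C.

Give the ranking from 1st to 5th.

B, A, D, C, E

From clue 1: D is in {2,3,4}.
From clues 1–3: D → rank 3.
From clues 1–4: B → rank 1, A → rank 2, C → rank 4, E → rank 5.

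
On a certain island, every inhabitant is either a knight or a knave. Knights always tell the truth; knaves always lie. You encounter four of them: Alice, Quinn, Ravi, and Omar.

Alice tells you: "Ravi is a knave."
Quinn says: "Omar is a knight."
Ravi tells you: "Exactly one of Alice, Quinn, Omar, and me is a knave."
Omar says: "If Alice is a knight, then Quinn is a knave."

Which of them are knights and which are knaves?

Alice: knave, Quinn: knight, Ravi: knight, Omar: knight

Consider Alice. Suppose Alice is a knight.
Then no assignment of the remaining roles makes every statement match its speaker's type — contradiction.
So Alice is a knave.
With that fixed, Omar's statement is true, so Omar is a knight.
With that fixed, Quinn's statement is true, so Quinn is a knight.
Consider Ravi. Suppose Ravi is a knave.
Then Alice's statement comes out true, contradicting Alice being a knave.
So Ravi is a knight.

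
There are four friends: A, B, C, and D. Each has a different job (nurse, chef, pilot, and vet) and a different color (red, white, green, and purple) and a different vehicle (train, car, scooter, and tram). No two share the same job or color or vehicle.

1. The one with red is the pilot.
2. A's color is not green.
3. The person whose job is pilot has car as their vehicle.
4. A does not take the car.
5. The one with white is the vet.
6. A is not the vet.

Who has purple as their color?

A

With clues 1–6, B, C, and D are impossible for the one with color purple.
That leaves A.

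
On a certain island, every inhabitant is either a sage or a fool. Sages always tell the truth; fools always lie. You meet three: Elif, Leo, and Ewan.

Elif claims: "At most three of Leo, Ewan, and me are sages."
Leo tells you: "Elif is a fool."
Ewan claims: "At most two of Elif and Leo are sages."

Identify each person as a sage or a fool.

Regardless of anyone's role, Elif's statement is true, so Elif is a sage.
With that fixed, Leo's statement is false, so Leo is a fool.
With that fixed, Ewan's statement is true, so Ewan is a sage.

Elif: sage, Leo: fool, Ewan: sage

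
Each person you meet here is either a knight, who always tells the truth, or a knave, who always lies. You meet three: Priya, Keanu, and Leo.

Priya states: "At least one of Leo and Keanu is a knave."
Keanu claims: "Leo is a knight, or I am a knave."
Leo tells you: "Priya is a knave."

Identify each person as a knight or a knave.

Consider Priya. Suppose Priya is a knight.
Then no assignment of the remaining roles makes every statement match its speaker's type — contradiction.
So Priya is a knave.
With that fixed, Leo's statement is true, so Leo is a knight.
With that fixed, Keanu's statement is true, so Keanu is a knight.

Priya: knave, Keanu: knight, Leo: knight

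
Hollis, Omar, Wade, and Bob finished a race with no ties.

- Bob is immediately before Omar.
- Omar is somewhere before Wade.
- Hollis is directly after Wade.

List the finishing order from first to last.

From clue 1: Omar is in {2,3,4}.
From clues 1–2: Omar is in {2,3}.
From clues 1–3: Bob → place 1, Omar → place 2, Wade → place 3, Hollis → place 4.

Bob, Omar, Wade, Hollis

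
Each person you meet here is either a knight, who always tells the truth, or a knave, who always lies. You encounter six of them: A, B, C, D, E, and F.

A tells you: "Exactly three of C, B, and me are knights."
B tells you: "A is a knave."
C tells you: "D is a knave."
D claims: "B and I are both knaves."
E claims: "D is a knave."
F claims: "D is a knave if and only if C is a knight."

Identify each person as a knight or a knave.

Consider A. Suppose A is a knight.
Then no assignment of the remaining roles makes every statement match its speaker's type — contradiction.
So A is a knave.
With that fixed, B's statement is true, so B is a knight.
With that fixed, D's statement is false, so D is a knave.
With that fixed, E's statement is true, so E is a knight.
With that fixed, C's statement is true, so C is a knight.
With that fixed, F's statement is true, so F is a knight.

A: knave, B: knight, C: knight, D: knave, E: knight, F: knight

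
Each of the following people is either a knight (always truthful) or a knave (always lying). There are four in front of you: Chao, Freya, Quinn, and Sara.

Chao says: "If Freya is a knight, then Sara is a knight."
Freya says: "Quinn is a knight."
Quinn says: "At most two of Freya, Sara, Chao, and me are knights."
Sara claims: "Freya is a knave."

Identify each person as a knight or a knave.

Consider Chao. Suppose Chao is a knight.
Then no assignment of the remaining roles makes every statement match its speaker's type — contradiction.
So Chao is a knave.
Consider Freya. Suppose Freya is a knave.
Then Chao's statement comes out true, contradicting Chao being a knave.
So Freya is a knight.
With that fixed, Sara's statement is false, so Sara is a knave.
With that fixed, Quinn's statement is true, so Quinn is a knight.

Chao: knave, Freya: knight, Quinn: knight, Sara: knave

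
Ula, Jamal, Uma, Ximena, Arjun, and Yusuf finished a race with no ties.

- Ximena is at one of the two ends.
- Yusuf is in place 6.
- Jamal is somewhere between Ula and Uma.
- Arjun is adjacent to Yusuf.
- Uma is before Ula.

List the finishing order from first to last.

From clue 1: Ximena is in {1,6}.
From clues 1–2: Ximena → place 1, Yusuf → place 6.
From clues 1–3: Jamal is in {3,4}.
From clues 1–4: Jamal → place 3, Arjun → place 5.
From clues 1–5: Uma → place 2, Ula → place 4.

Ximena, Uma, Jamal, Ula, Arjun, Yusuf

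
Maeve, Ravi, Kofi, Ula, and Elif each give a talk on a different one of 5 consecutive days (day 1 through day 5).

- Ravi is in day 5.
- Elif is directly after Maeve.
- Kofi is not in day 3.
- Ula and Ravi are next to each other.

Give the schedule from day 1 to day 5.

From clue 1: Ravi → day 5.
From clues 1–2: Maeve is in {1,2,3}.
From clues 1–4: Kofi → day 1, Maeve → day 2, Elif → day 3, Ula → day 4.

Kofi, Maeve, Elif, Ula, Ravi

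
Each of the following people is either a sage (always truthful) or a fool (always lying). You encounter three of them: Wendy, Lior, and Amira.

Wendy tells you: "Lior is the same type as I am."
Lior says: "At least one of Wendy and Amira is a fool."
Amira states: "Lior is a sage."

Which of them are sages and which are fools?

Wendy: fool, Lior: sage, Amira: sage

Consider Wendy. Suppose Wendy is a sage.
Then no assignment of the remaining roles makes every statement match its speaker's type — contradiction.
So Wendy is a fool.
With that fixed, Lior's statement is true, so Lior is a sage.
With that fixed, Amira's statement is true, so Amira is a sage.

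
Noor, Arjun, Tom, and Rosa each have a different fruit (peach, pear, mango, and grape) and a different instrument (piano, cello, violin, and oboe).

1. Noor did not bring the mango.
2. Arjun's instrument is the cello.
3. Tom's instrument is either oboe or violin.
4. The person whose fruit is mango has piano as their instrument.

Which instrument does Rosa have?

With clues 1–2, cello is impossible for Rosa's instrument.
With clues 1–4, oboe and violin are impossible for Rosa's instrument.
That leaves piano.

piano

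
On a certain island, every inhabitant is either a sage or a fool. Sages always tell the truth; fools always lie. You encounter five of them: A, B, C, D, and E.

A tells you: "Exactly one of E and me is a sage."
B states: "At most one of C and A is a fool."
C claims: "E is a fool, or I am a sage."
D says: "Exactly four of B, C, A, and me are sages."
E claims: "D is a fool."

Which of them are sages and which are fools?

Consider A. Suppose A is a fool.
Then no assignment of the remaining roles makes every statement match its speaker's type — contradiction.
So A is a sage.
With that fixed, B's statement is true, so B is a sage.
Consider C. Suppose C is a fool.
Then no assignment of the remaining roles makes every statement match its speaker's type — contradiction.
So C is a sage.
Consider D. Suppose D is a fool.
Then no assignment of the remaining roles makes every statement match its speaker's type — contradiction.
So D is a sage.
With that fixed, E's statement is false, so E is a fool.

A: sage, B: sage, C: sage, D: sage, E: fool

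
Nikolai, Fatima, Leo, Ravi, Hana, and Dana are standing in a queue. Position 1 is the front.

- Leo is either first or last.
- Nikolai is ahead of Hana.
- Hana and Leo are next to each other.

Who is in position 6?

With clues 1–2, Nikolai is ruled out for position 6.
With clues 1–3, Dana, Fatima, Hana, and Ravi are ruled out for position 6.
So position 6 is Leo.

Leo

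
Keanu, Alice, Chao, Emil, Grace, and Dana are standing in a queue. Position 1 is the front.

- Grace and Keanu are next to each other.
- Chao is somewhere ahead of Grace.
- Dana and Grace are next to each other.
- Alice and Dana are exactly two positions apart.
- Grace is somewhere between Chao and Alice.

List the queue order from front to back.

From clues 1–2: Chao is in {1,2,3,4}.
From clues 1–3: Chao is in {1,2,3}.
From clues 1–4: Dana is in {3,4}.
From clues 1–5: Chao → position 1, Keanu → position 2, Grace → position 3, Dana → position 4, Emil → position 5, Alice → position 6.

Chao, Keanu, Grace, Dana, Emil, Alice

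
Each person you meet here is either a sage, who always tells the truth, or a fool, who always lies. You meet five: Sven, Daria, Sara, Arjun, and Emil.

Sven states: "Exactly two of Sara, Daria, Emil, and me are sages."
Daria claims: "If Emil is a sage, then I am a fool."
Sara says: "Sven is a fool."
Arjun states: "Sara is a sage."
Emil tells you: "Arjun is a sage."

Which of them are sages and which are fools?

Sven: sage, Daria: sage, Sara: fool, Arjun: fool, Emil: fool

Consider Sven. Suppose Sven is a fool.
Then no assignment of the remaining roles makes every statement match its speaker's type — contradiction.
So Sven is a sage.
With that fixed, Sara's statement is false, so Sara is a fool.
With that fixed, Arjun's statement is false, so Arjun is a fool.
With that fixed, Emil's statement is false, so Emil is a fool.
With that fixed, Daria's statement is true, so Daria is a sage.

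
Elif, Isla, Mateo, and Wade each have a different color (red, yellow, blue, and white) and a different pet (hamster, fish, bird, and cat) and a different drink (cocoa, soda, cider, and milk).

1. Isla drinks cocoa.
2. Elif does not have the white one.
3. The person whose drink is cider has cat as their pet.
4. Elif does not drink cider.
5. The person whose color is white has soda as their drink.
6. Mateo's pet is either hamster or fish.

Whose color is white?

With clues 1–2, Elif is impossible for the one with color white.
With clues 1–5, Isla is impossible for the one with color white.
With clues 1–6, Wade is impossible for the one with color white.
That leaves Mateo.

Mateo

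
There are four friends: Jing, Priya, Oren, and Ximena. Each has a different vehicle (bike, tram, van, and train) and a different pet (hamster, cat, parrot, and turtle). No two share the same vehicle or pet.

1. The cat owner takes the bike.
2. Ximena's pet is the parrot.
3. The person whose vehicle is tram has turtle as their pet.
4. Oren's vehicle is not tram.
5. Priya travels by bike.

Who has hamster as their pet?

With clues 1–2, Ximena is impossible for the one with pet hamster.
With clues 1–5, Jing and Priya are impossible for the one with pet hamster.
That leaves Oren.

Oren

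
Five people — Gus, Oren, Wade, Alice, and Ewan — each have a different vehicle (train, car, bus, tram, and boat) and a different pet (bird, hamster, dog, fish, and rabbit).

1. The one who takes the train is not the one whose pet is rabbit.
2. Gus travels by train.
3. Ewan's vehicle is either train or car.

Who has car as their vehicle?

With clues 1–2, Gus is impossible for the one with vehicle car.
With clues 1–3, Alice, Oren, and Wade are impossible for the one with vehicle car.
That leaves Ewan.

Ewan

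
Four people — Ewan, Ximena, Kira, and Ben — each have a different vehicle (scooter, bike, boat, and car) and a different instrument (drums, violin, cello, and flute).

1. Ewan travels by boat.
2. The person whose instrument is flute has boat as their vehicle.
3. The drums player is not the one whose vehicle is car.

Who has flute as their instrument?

With clues 1–2, Ben, Kira, and Ximena are impossible for the one with instrument flute.
That leaves Ewan.

Ewan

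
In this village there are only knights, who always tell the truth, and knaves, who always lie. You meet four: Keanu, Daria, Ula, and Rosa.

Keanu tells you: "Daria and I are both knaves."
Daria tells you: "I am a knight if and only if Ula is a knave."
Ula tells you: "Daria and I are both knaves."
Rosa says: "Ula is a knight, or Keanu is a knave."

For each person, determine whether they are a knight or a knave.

Keanu: knave, Daria: knight, Ula: knave, Rosa: knight

Consider Keanu. Suppose Keanu is a knight.
Then Keanu's own statement would have to be true, but it can't be — contradiction.
So Keanu is a knave.
With that fixed, Rosa's statement is true, so Rosa is a knight.
Consider Daria. Suppose Daria is a knave.
Then Keanu's statement comes out true, contradicting Keanu being a knave.
So Daria is a knight.
With that fixed, Ula's statement is false, so Ula is a knave.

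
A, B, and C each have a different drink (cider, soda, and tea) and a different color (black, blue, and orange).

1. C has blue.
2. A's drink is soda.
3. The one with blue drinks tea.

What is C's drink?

tea

With clues 1–2, soda is impossible for C's drink.
With clues 1–3, cider is impossible for C's drink.
That leaves tea.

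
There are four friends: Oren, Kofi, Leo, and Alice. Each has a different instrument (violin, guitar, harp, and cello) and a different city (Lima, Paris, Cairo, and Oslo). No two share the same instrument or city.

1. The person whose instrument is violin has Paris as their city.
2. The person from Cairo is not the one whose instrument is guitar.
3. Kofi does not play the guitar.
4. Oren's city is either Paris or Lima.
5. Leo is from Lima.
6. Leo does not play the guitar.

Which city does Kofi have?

With clues 1–5, Lima and Paris are impossible for Kofi's city.
With clues 1–6, Oslo is impossible for Kofi's city.
That leaves Cairo.

Cairo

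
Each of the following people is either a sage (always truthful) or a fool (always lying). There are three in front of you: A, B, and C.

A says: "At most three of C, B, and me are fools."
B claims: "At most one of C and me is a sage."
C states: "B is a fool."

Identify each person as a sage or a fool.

A: sage, B: sage, C: fool

Regardless of anyone's role, A's statement is true, so A is a sage.
Consider B. Suppose B is a fool.
Then B's own statement would have to be false, but it can't be — contradiction.
So B is a sage.
With that fixed, C's statement is false, so C is a fool.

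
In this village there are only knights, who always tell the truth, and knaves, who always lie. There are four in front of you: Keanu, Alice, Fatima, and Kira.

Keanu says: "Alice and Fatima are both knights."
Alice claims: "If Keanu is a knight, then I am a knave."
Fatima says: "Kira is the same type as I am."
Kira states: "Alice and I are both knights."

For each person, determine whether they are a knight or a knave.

Keanu: knave, Alice: knight, Fatima: knave, Kira: knight

Consider Keanu. Suppose Keanu is a knight.
Then whichever role Alice has, Alice's statement has the wrong truth value — contradiction.
So Keanu is a knave.
With that fixed, Alice's statement is true, so Alice is a knight.
Consider Fatima. Suppose Fatima is a knight.
Then Keanu's statement comes out true, contradicting Keanu being a knave.
So Fatima is a knave.
Consider Kira. Suppose Kira is a knave.
Then Fatima's statement comes out true, contradicting Fatima being a knave.
So Kira is a knight.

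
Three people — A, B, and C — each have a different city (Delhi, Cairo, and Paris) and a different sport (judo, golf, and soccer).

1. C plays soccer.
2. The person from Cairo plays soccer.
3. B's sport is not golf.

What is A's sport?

Clue 1 rules out soccer for A's sport.
With clues 1–3, judo is impossible for A's sport.
That leaves golf.

golf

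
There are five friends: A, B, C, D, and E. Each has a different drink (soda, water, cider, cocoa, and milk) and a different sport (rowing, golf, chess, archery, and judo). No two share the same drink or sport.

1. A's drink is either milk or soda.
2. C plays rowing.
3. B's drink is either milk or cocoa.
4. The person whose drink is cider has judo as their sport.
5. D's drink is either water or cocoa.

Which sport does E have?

With clues 1–2, rowing is impossible for E's sport.
With clues 1–5, archery, chess, and golf are impossible for E's sport.
That leaves judo.

judo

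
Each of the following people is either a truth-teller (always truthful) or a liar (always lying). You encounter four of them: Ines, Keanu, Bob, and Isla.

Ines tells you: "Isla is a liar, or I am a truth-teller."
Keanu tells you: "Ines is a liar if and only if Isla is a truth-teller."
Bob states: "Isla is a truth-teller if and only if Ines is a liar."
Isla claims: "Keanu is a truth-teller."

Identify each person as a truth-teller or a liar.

Consider Ines. Suppose Ines is a truth-teller.
Then no assignment of the remaining roles makes every statement match its speaker's type — contradiction.
So Ines is a liar.
Consider Keanu. Suppose Keanu is a liar.
Then no assignment of the remaining roles makes every statement match its speaker's type — contradiction.
So Keanu is a truth-teller.
With that fixed, Isla's statement is true, so Isla is a truth-teller.
With that fixed, Bob's statement is true, so Bob is a truth-teller.

Ines: liar, Keanu: truth-teller, Bob: truth-teller, Isla: truth-teller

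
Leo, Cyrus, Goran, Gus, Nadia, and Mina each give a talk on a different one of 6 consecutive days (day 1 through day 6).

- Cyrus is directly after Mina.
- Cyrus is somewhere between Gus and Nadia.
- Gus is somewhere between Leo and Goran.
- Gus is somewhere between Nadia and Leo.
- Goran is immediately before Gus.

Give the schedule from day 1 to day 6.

From clue 1: Cyrus is in {2,3,4,5,6}.
From clues 1–2: Cyrus is in {3,4,5}.
From clues 1–3: Gus is in {2,5}.
From clues 1–4: Leo is in {1,6}.
From clues 1–5: Nadia → day 1, Mina → day 2, Cyrus → day 3, Goran → day 4, Gus → day 5, Leo → day 6.

Nadia, Mina, Cyrus, Goran, Gus, Leo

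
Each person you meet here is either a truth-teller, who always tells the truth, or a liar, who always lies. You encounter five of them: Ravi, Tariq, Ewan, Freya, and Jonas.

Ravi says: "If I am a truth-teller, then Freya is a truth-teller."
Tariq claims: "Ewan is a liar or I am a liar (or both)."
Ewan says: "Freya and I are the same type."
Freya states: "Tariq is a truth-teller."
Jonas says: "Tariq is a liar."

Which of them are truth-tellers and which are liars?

Consider Ravi. Suppose Ravi is a liar.
Then Ravi's own statement would have to be false, but it can't be — contradiction.
So Ravi is a truth-teller.
Consider Tariq. Suppose Tariq is a liar.
Then Tariq's own statement would have to be false, but it can't be — contradiction.
So Tariq is a truth-teller.
With that fixed, Freya's statement is true, so Freya is a truth-teller.
With that fixed, Jonas's statement is false, so Jonas is a liar.
Consider Ewan. Suppose Ewan is a truth-teller.
Then Tariq's statement comes out false, contradicting Tariq being a truth-teller.
So Ewan is a liar.

Ravi: truth-teller, Tariq: truth-teller, Ewan: liar, Freya: truth-teller, Jonas: liar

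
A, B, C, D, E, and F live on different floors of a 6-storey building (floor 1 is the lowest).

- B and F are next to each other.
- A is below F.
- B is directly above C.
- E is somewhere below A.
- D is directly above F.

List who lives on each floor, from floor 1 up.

From clues 1–2: A is in {1,2,3,4}.
From clues 1–3: A is in {1,2,3}.
From clues 1–4: A is in {2,3}.
From clues 1–5: E → floor 1, A → floor 2, C → floor 3, B → floor 4, F → floor 5, D → floor 6.

E, A, C, B, F, D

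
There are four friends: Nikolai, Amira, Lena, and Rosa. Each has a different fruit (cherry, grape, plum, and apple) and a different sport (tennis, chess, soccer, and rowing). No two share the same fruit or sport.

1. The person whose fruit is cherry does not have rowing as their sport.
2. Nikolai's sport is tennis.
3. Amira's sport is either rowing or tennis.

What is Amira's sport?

rowing

With clues 1–2, tennis is impossible for Amira's sport.
With clues 1–3, chess and soccer are impossible for Amira's sport.
That leaves rowing.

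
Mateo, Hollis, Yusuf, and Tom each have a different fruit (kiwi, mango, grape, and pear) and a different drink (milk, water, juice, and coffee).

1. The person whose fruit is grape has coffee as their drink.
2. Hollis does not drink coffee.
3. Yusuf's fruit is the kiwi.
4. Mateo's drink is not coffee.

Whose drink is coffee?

With clues 1–2, Hollis is impossible for the one with drink coffee.
With clues 1–3, Yusuf is impossible for the one with drink coffee.
With clues 1–4, Mateo is impossible for the one with drink coffee.
That leaves Tom.

Tom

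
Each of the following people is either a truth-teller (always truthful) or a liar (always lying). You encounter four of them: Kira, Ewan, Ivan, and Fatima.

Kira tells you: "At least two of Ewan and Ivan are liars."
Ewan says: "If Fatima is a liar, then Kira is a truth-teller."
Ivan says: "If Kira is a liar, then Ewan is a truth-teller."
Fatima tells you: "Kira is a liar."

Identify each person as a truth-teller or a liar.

Consider Kira. Suppose Kira is a truth-teller.
Then no assignment of the remaining roles makes every statement match its speaker's type — contradiction.
So Kira is a liar.
With that fixed, Fatima's statement is true, so Fatima is a truth-teller.
With that fixed, Ewan's statement is true, so Ewan is a truth-teller.
With that fixed, Ivan's statement is true, so Ivan is a truth-teller.

Kira: liar, Ewan: truth-teller, Ivan: truth-teller, Fatima: truth-teller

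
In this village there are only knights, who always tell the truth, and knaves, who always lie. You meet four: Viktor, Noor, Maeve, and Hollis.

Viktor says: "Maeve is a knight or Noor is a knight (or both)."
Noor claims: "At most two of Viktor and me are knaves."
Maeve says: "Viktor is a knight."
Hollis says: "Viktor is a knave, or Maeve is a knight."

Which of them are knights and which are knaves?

Regardless of anyone's role, Noor's statement is true, so Noor is a knight.
With that fixed, Viktor's statement is true, so Viktor is a knight.
With that fixed, Maeve's statement is true, so Maeve is a knight.
With that fixed, Hollis's statement is true, so Hollis is a knight.

Viktor: knight, Noor: knight, Maeve: knight, Hollis: knight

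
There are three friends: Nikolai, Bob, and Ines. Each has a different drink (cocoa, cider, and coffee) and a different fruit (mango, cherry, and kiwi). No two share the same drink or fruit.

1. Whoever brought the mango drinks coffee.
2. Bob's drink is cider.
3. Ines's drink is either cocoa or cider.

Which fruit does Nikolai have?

mango

With clues 1–3, cherry and kiwi are impossible for Nikolai's fruit.
That leaves mango.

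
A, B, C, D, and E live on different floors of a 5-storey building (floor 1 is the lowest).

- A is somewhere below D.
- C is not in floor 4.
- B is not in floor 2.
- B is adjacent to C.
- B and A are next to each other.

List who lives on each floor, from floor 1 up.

From clue 1: A is in {1,2,3,4}.
From clues 1–4: B is in {1,3,4}.
From clues 1–5: E → floor 1, C → floor 2, B → floor 3, A → floor 4, D → floor 5.

E, C, B, A, D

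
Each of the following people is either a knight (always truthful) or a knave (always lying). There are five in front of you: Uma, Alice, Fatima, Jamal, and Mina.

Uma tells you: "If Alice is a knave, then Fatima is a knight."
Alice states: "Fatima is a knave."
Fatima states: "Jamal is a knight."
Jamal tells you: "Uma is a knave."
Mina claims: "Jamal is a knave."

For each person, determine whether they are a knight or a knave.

Consider Uma. Suppose Uma is a knave.
Then no assignment of the remaining roles makes every statement match its speaker's type — contradiction.
So Uma is a knight.
With that fixed, Jamal's statement is false, so Jamal is a knave.
With that fixed, Mina's statement is true, so Mina is a knight.
With that fixed, Fatima's statement is false, so Fatima is a knave.
With that fixed, Alice's statement is true, so Alice is a knight.

Uma: knight, Alice: knight, Fatima: knave, Jamal: knave, Mina: knight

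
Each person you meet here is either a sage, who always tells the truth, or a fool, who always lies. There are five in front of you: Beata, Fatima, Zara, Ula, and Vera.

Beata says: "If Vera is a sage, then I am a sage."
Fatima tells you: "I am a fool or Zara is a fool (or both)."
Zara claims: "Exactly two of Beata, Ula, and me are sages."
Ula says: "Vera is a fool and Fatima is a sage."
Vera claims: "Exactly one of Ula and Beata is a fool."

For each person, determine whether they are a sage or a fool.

Beata: sage, Fatima: sage, Zara: fool, Ula: fool, Vera: sage

Consider Beata. Suppose Beata is a fool.
Then no assignment of the remaining roles makes every statement match its speaker's type — contradiction.
So Beata is a sage.
Consider Fatima. Suppose Fatima is a fool.
Then Fatima's own statement would have to be false, but it can't be — contradiction.
So Fatima is a sage.
Consider Zara. Suppose Zara is a sage.
Then Fatima's statement comes out false, contradicting Fatima being a sage.
So Zara is a fool.
Consider Ula. Suppose Ula is a sage.
Then Zara's statement comes out true, contradicting Zara being a fool.
So Ula is a fool.
With that fixed, Vera's statement is true, so Vera is a sage.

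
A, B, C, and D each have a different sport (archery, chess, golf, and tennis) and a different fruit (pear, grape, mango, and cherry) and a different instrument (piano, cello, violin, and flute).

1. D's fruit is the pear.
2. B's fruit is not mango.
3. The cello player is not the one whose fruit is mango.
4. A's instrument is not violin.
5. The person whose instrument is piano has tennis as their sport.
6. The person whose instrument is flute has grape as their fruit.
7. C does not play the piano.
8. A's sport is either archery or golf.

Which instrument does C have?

violin

With clues 1–7, piano is impossible for C's instrument.
With clues 1–8, cello and flute are impossible for C's instrument.
That leaves violin.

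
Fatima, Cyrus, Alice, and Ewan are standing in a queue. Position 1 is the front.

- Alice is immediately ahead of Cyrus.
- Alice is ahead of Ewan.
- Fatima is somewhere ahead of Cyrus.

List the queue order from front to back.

Fatima, Alice, Cyrus, Ewan

From clue 1: Cyrus is in {2,3,4}.
From clues 1–2: Cyrus is in {2,3}.
From clues 1–3: Fatima → position 1, Alice → position 2, Cyrus → position 3, Ewan → position 4.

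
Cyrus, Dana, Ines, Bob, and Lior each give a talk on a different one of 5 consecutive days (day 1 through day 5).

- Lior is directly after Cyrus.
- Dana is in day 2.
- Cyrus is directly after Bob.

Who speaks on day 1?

Ines

With clue 1, Lior is ruled out for day 1.
With clues 1–2, Cyrus and Dana are ruled out for day 1.
With clues 1–3, Bob is ruled out for day 1.
So day 1 is Ines.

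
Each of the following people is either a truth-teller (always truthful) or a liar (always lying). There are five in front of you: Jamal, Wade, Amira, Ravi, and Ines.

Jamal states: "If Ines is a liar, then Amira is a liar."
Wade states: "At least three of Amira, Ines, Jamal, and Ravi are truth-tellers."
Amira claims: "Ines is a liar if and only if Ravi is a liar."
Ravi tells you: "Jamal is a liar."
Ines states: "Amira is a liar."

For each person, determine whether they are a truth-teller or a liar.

Jamal: truth-teller, Wade: liar, Amira: liar, Ravi: liar, Ines: truth-teller

Consider Jamal. Suppose Jamal is a liar.
Then no assignment of the remaining roles makes every statement match its speaker's type — contradiction.
So Jamal is a truth-teller.
With that fixed, Ravi's statement is false, so Ravi is a liar.
Consider Wade. Suppose Wade is a truth-teller.
Then no assignment of the remaining roles makes every statement match its speaker's type — contradiction.
So Wade is a liar.
Consider Amira. Suppose Amira is a truth-teller.
Then no assignment of the remaining roles makes every statement match its speaker's type — contradiction.
So Amira is a liar.
With that fixed, Ines's statement is true, so Ines is a truth-teller.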